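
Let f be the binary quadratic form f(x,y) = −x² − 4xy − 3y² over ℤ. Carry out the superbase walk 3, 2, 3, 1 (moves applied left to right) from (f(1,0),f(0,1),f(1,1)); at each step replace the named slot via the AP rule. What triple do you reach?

start (-1,-3,-8) = (f(1,0),f(0,1),f(1,1))
replace slot 3: 2·((-1)+(-3)) − (-8) = 0 → (-1,-3,0)
replace slot 2: 2·((-1)+0) − (-3) = 1 → (-1,1,0)
replace slot 3: 2·((-1)+1) − 0 = 0 → (-1,1,0)
replace slot 1: 2·(1+0) − (-1) = 3 → (3,1,0)

3,1,0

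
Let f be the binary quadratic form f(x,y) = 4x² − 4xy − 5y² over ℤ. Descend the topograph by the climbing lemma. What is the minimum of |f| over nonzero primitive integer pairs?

descent: ρ → (-5,4,4)  [lands on river]
river: ρ → (4,4,-5)
river: ρ → (-5,6,3)
river: ρ → (3,6,-5)
closes: descent 1, river 4
min |a| on river = 3

3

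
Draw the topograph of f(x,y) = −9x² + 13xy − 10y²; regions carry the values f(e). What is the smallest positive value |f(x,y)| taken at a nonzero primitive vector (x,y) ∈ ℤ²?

translate: b→5 (≡-13 mod 18), so (9,-13,10)→(9,5,6)
flip: (9,5,6)→(6,-5,9)
reduced (well bottom): (6,-5,9) with a≤c, −a<b≤a
well minimum |f| = |-6| = 6 (negative-definite)

6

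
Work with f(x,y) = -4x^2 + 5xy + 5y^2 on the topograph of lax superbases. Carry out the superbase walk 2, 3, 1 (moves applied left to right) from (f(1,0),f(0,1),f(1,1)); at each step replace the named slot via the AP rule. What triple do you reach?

start (-4,5,6) = (f(1,0),f(0,1),f(1,1))
replace slot 2: 2·((-4)+6) − 5 = -1 → (-4,-1,6)
replace slot 3: 2·((-4)+(-1)) − 6 = -16 → (-4,-1,-16)
replace slot 1: 2·((-1)+(-16)) − (-4) = -30 → (-30,-1,-16)

-30,-1,-16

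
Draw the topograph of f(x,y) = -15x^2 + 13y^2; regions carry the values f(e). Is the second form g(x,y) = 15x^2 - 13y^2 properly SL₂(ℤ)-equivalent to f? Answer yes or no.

D₁ = 780, D₂ = 780
river cycle of f (length 2): (13, 26, -2), (-2, 26, 13)
river cycle of g (length 2): (-13, 26, 2), (2, 26, -13)
cycles differ ⇒ inequivalent

no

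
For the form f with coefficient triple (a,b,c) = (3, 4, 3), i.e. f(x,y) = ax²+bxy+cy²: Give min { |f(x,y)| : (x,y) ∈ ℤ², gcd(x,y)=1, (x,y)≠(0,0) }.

translate: b→-2 (≡4 mod 6), so (3,4,3)→(3,-2,2)
flip: (3,-2,2)→(2,2,3)
reduced (well bottom): (2,2,3) with a≤c, −a<b≤a
well minimum = a = 2

2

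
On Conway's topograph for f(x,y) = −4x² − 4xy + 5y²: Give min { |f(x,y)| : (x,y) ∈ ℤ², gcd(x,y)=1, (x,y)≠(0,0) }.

descent: ρ → (5,4,-4)  [lands on river]
river: ρ → (-4,4,5)
river: ρ → (5,6,-3)
river: ρ → (-3,6,5)
closes: descent 1, river 4
min |a| on river = 3

3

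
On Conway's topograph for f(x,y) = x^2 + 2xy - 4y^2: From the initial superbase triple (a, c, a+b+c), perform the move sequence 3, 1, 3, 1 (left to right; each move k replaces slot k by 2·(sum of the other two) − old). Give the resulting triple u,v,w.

start (1,-4,-1) = (f(1,0),f(0,1),f(1,1))
replace slot 3: 2·(1+(-4)) − (-1) = -5 → (1,-4,-5)
replace slot 1: 2·((-4)+(-5)) − 1 = -19 → (-19,-4,-5)
replace slot 3: 2·((-19)+(-4)) − (-5) = -41 → (-19,-4,-41)
replace slot 1: 2·((-4)+(-41)) − (-19) = -71 → (-71,-4,-41)

-71,-4,-41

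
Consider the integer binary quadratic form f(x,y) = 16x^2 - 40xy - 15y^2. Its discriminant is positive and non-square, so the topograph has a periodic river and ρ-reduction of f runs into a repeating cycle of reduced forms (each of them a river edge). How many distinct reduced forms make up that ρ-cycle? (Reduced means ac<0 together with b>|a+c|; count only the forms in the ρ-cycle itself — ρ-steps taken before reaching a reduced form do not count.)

D = 2560, ⌊√D⌋ = 50
descent: ρ → (-15,40,16)  [lands on river]
river: ρ → (16,24,-31)
river: ρ → (-31,38,9)
river: ρ → (9,34,-39)
river: ρ → (-39,44,4)
river: ρ → (4,44,-39)
river: ρ → (-39,34,9)
river: ρ → (9,38,-31)
river: ρ → (-31,24,16)
river: ρ → (16,40,-15)
river: ρ → (-15,50,1)
river: ρ → (1,50,-15)
ρ-cycle length = 12 (tail of 1 descent step not counted)

12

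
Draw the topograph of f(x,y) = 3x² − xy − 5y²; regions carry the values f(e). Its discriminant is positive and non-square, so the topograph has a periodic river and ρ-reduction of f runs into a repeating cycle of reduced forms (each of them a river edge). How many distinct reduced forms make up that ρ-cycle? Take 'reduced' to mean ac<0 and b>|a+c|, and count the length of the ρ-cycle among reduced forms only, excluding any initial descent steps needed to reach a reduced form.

D = 61, ⌊√D⌋ = 7
descent: ρ → (-5,1,3)
descent: ρ → (3,5,-3)  [lands on river]
river: ρ → (-3,7,1)
river: ρ → (1,7,-3)
river: ρ → (-3,5,3)
river: ρ → (3,7,-1)
river: ρ → (-1,7,3)
ρ-cycle length = 6 (tail of 2 descent steps not counted)

6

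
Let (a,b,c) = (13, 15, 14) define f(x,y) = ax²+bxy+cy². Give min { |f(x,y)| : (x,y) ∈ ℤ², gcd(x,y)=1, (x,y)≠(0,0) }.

translate: b→-11 (≡15 mod 26), so (13,15,14)→(13,-11,12)
flip: (13,-11,12)→(12,11,13)
reduced (well bottom): (12,11,13) with a≤c, −a<b≤a
well minimum = a = 12

12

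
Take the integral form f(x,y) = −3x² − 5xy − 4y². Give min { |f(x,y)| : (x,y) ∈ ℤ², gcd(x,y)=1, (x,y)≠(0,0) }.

translate: b→-1 (≡5 mod 6), so (3,5,4)→(3,-1,2)
flip: (3,-1,2)→(2,1,3)
reduced (well bottom): (2,1,3) with a≤c, −a<b≤a
well minimum |f| = |-2| = 2 (negative-definite)

2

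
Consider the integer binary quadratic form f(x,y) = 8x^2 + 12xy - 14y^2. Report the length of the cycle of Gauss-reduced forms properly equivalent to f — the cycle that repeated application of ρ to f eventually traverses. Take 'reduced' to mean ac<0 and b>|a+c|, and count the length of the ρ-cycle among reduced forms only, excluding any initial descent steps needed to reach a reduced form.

D = 592, ⌊√D⌋ = 24
river: ρ → (-14,16,6)
river: ρ → (6,20,-8)
river: ρ → (-8,12,14)
river: ρ → (14,16,-6)
river: ρ → (-6,20,8)
river: ρ → (8,12,-14)
ρ-cycle length = 6 (tail of 0 descent steps not counted)

6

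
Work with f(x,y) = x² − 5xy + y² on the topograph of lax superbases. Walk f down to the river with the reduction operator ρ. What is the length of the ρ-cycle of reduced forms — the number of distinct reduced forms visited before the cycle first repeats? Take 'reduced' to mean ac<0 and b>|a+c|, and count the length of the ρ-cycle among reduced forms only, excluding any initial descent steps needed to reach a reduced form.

D = 21, ⌊√D⌋ = 4
descent: ρ → (1,3,-3)  [lands on river]
river: ρ → (-3,3,1)
ρ-cycle length = 2 (tail of 1 descent step not counted)

2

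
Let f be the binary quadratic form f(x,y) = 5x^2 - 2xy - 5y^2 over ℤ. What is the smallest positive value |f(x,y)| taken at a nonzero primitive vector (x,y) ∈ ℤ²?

descent: ρ → (-5,2,5)  [lands on river]
river: ρ → (5,8,-2)
river: ρ → (-2,8,5)
river: ρ → (5,2,-5)
river: ρ → (-5,8,2)
river: ρ → (2,8,-5)
closes: descent 1, river 6
min |a| on river = 2

2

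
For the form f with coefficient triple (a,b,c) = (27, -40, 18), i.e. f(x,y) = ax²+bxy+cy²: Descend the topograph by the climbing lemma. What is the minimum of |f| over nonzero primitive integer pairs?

translate: b→14 (≡-40 mod 54), so (27,-40,18)→(27,14,5)
flip: (27,14,5)→(5,-14,27)
translate: b→-4 (≡-14 mod 10), so (5,-14,27)→(5,-4,18)
reduced (well bottom): (5,-4,18) with a≤c, −a<b≤a
well minimum = a = 5

5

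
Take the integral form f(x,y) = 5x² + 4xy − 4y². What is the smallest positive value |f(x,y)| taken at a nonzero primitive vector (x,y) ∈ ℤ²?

river: ρ → (-4,4,5)
river: ρ → (5,6,-3)
river: ρ → (-3,6,5)
river: ρ → (5,4,-4)
closes: descent 0, river 4
min |a| on river = 3

3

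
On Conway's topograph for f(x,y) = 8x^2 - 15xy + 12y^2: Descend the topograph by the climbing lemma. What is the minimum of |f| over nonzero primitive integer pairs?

translate: b→1 (≡-15 mod 16), so (8,-15,12)→(8,1,5)
flip: (8,1,5)→(5,-1,8)
reduced (well bottom): (5,-1,8) with a≤c, −a<b≤a
well minimum = a = 5

5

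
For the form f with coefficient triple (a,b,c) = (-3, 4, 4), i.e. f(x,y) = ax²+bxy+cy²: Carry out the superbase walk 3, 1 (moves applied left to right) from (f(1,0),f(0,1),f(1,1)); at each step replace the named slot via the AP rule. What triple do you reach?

start (-3,4,5) = (f(1,0),f(0,1),f(1,1))
replace slot 3: 2·((-3)+4) − 5 = -3 → (-3,4,-3)
replace slot 1: 2·(4+(-3)) − (-3) = 5 → (5,4,-3)

5,4,-3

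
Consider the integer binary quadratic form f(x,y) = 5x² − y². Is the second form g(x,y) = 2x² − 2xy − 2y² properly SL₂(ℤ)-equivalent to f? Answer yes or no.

D₁ = 20, D₂ = 20
river cycle of f (length 2): (-1, 4, 1), (1, 4, -1)
river cycle of g (length 2): (-2, 2, 2), (2, 2, -2)
cycles differ ⇒ inequivalent

no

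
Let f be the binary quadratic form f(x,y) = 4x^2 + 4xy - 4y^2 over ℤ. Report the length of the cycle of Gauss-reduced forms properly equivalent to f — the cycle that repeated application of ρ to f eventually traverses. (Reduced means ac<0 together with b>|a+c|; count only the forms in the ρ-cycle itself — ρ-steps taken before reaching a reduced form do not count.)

D = 80, ⌊√D⌋ = 8
river: ρ → (-4,4,4)
river: ρ → (4,4,-4)
ρ-cycle length = 2 (tail of 0 descent steps not counted)

2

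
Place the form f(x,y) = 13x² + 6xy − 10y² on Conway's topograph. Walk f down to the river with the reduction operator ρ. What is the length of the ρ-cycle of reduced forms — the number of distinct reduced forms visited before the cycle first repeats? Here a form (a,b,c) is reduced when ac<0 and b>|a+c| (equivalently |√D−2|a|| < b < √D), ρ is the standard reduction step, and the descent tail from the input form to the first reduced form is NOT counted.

D = 556, ⌊√D⌋ = 23
river: ρ → (-10,14,9)
river: ρ → (9,22,-2)
river: ρ → (-2,22,9)
river: ρ → (9,14,-10)
river: ρ → (-10,6,13)
river: ρ → (13,20,-3)
river: ρ → (-3,22,6)
river: ρ → (6,14,-15)
river: ρ → (-15,16,5)
river: ρ → (5,14,-18)
river: ρ → (-18,22,1)
river: ρ → (1,22,-18)
river: ρ → (-18,14,5)
river: ρ → (5,16,-15)
river: ρ → (-15,14,6)
river: ρ → (6,22,-3)
river: ρ → (-3,20,13)
river: ρ → (13,6,-10)
ρ-cycle length = 18 (tail of 0 descent steps not counted)

18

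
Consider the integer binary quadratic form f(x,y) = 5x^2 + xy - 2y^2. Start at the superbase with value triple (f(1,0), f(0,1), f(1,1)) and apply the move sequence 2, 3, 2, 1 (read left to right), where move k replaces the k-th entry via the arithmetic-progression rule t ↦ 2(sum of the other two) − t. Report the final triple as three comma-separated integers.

start (5,-2,4) = (f(1,0),f(0,1),f(1,1))
replace slot 2: 2·(5+4) − (-2) = 20 → (5,20,4)
replace slot 3: 2·(5+20) − 4 = 46 → (5,20,46)
replace slot 2: 2·(5+46) − 20 = 82 → (5,82,46)
replace slot 1: 2·(82+46) − 5 = 251 → (251,82,46)

251,82,46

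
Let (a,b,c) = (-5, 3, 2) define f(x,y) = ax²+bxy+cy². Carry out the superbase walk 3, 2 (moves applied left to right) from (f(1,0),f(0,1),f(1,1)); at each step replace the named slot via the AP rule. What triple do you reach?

start (-5,2,0) = (f(1,0),f(0,1),f(1,1))
replace slot 3: 2·((-5)+2) − 0 = -6 → (-5,2,-6)
replace slot 2: 2·((-5)+(-6)) − 2 = -24 → (-5,-24,-6)

-5,-24,-6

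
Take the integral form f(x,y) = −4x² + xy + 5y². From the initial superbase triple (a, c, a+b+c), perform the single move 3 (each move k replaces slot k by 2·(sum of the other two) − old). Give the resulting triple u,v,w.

start (-4,5,2) = (f(1,0),f(0,1),f(1,1))
replace slot 3: 2·((-4)+5) − 2 = 0 → (-4,5,0)

-4,5,0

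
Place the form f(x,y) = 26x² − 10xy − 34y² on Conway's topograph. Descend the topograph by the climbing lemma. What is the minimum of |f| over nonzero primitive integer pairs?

descent: ρ → (-34,10,26)  [lands on river]
river: ρ → (26,42,-18)
river: ρ → (-18,30,38)
river: ρ → (38,46,-10)
river: ρ → (-10,54,18)
river: ρ → (18,54,-10)
river: ρ → (-10,46,38)
river: ρ → (38,30,-18)
river: ρ → (-18,42,26)
river: ρ → (26,10,-34)
river: ρ → (-34,58,2)
river: ρ → (2,58,-34)
closes: descent 1, river 12
min |a| on river = 2

2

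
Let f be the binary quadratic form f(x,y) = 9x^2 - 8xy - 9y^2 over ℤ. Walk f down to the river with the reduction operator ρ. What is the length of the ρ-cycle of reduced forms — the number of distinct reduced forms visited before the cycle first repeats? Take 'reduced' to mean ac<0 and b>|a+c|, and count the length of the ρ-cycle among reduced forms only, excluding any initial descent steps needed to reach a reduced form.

D = 388, ⌊√D⌋ = 19
descent: ρ → (-9,8,9)  [lands on river]
river: ρ → (9,10,-8)
river: ρ → (-8,6,11)
river: ρ → (11,16,-3)
river: ρ → (-3,14,16)
river: ρ → (16,18,-1)
river: ρ → (-1,18,16)
river: ρ → (16,14,-3)
river: ρ → (-3,16,11)
river: ρ → (11,6,-8)
river: ρ → (-8,10,9)
river: ρ → (9,8,-9)
river: ρ → (-9,10,8)
river: ρ → (8,6,-11)
river: ρ → (-11,16,3)
river: ρ → (3,14,-16)
river: ρ → (-16,18,1)
river: ρ → (1,18,-16)
river: ρ → (-16,14,3)
river: ρ → (3,16,-11)
river: ρ → (-11,6,8)
river: ρ → (8,10,-9)
ρ-cycle length = 22 (tail of 1 descent step not counted)

22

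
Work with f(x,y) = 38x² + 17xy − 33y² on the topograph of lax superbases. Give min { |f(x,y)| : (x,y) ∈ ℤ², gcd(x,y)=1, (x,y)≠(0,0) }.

river: ρ → (-33,49,22)
river: ρ → (22,39,-43)
river: ρ → (-43,47,18)
river: ρ → (18,61,-22)
river: ρ → (-22,71,3)
river: ρ → (3,67,-68)
river: ρ → (-68,69,2)
river: ρ → (2,71,-33)
river: ρ → (-33,61,12)
river: ρ → (12,59,-38)
river: ρ → (-38,17,33)
river: ρ → (33,49,-22)
river: ρ → (-22,39,43)
river: ρ → (43,47,-18)
river: ρ → (-18,61,22)
river: ρ → (22,71,-3)
river: ρ → (-3,67,68)
river: ρ → (68,69,-2)
river: ρ → (-2,71,33)
river: ρ → (33,61,-12)
river: ρ → (-12,59,38)
river: ρ → (38,17,-33)
closes: descent 0, river 22
min |a| on river = 2

2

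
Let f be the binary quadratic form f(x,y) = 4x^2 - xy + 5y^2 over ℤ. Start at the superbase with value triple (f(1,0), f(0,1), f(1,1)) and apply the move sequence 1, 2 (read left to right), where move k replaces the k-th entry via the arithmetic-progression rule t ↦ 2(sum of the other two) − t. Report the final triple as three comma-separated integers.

start (4,5,8) = (f(1,0),f(0,1),f(1,1))
replace slot 1: 2·(5+8) − 4 = 22 → (22,5,8)
replace slot 2: 2·(22+8) − 5 = 55 → (22,55,8)

22,55,8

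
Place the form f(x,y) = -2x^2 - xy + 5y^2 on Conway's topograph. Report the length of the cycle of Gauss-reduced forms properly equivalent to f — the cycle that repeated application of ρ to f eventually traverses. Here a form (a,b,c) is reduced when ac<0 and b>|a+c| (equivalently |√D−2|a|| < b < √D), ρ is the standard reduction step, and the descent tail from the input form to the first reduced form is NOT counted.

D = 41, ⌊√D⌋ = 6
descent: ρ → (5,1,-2)
descent: ρ → (-2,3,4)  [lands on river]
river: ρ → (4,5,-1)
river: ρ → (-1,5,4)
river: ρ → (4,3,-2)
river: ρ → (-2,5,2)
river: ρ → (2,3,-4)
river: ρ → (-4,5,1)
river: ρ → (1,5,-4)
river: ρ → (-4,3,2)
river: ρ → (2,5,-2)
ρ-cycle length = 10 (tail of 2 descent steps not counted)

10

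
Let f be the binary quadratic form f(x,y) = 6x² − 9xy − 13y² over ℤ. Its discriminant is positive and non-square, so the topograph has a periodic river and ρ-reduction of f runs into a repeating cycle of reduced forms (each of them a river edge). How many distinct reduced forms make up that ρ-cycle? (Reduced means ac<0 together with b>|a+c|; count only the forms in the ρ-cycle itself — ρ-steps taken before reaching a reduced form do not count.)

D = 393, ⌊√D⌋ = 19
descent: ρ → (-13,9,6)  [lands on river]
river: ρ → (6,15,-7)
river: ρ → (-7,13,8)
river: ρ → (8,19,-1)
river: ρ → (-1,19,8)
river: ρ → (8,13,-7)
river: ρ → (-7,15,6)
river: ρ → (6,9,-13)
river: ρ → (-13,17,2)
river: ρ → (2,19,-4)
river: ρ → (-4,13,14)
river: ρ → (14,15,-3)
river: ρ → (-3,15,14)
river: ρ → (14,13,-4)
river: ρ → (-4,19,2)
river: ρ → (2,17,-13)
ρ-cycle length = 16 (tail of 1 descent step not counted)

16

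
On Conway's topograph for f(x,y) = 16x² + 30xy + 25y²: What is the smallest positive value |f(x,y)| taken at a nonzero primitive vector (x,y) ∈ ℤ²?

translate: b→-2 (≡30 mod 32), so (16,30,25)→(16,-2,11)
flip: (16,-2,11)→(11,2,16)
reduced (well bottom): (11,2,16) with a≤c, −a<b≤a
well minimum = a = 11

11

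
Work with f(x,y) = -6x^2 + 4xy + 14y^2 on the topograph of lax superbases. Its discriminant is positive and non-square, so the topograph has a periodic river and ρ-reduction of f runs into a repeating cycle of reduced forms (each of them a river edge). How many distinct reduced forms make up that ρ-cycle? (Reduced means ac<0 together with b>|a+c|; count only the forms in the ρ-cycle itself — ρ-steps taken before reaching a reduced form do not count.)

D = 352, ⌊√D⌋ = 18
descent: ρ → (14,-4,-6)
descent: ρ → (-6,16,4)  [lands on river]
river: ρ → (4,16,-6)
river: ρ → (-6,8,12)
river: ρ → (12,16,-2)
river: ρ → (-2,16,12)
river: ρ → (12,8,-6)
ρ-cycle length = 6 (tail of 2 descent steps not counted)

6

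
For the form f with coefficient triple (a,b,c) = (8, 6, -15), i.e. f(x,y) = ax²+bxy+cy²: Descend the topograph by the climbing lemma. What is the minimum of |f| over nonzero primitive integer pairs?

descent: ρ → (-15,-6,8)
descent: ρ → (8,22,-1)  [lands on river]
river: ρ → (-1,22,8)
river: ρ → (8,10,-13)
river: ρ → (-13,16,5)
river: ρ → (5,14,-16)
river: ρ → (-16,18,3)
river: ρ → (3,18,-16)
river: ρ → (-16,14,5)
river: ρ → (5,16,-13)
river: ρ → (-13,10,8)
closes: descent 2, river 10
min |a| on river = 1

1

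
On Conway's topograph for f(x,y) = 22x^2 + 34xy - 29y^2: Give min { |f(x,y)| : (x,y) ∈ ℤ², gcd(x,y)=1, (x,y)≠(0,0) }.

river: ρ → (-29,24,27)
river: ρ → (27,30,-26)
river: ρ → (-26,22,31)
river: ρ → (31,40,-17)
river: ρ → (-17,28,43)
river: ρ → (43,58,-2)
river: ρ → (-2,58,43)
river: ρ → (43,28,-17)
river: ρ → (-17,40,31)
river: ρ → (31,22,-26)
river: ρ → (-26,30,27)
river: ρ → (27,24,-29)
river: ρ → (-29,34,22)
river: ρ → (22,54,-9)
river: ρ → (-9,54,22)
river: ρ → (22,34,-29)
closes: descent 0, river 16
min |a| on river = 2

2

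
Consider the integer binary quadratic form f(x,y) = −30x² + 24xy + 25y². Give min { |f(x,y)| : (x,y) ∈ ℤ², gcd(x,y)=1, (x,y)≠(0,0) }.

river: ρ → (25,26,-29)
river: ρ → (-29,32,22)
river: ρ → (22,56,-5)
river: ρ → (-5,54,33)
river: ρ → (33,12,-26)
river: ρ → (-26,40,19)
river: ρ → (19,36,-30)
river: ρ → (-30,24,25)
closes: descent 0, river 8
min |a| on river = 5

5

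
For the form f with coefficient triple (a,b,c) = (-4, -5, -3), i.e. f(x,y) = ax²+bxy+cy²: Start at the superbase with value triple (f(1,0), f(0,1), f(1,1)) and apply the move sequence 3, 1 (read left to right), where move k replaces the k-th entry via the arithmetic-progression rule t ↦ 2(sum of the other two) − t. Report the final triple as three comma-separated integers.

start (-4,-3,-12) = (f(1,0),f(0,1),f(1,1))
replace slot 3: 2·((-4)+(-3)) − (-12) = -2 → (-4,-3,-2)
replace slot 1: 2·((-3)+(-2)) − (-4) = -6 → (-6,-3,-2)

-6,-3,-2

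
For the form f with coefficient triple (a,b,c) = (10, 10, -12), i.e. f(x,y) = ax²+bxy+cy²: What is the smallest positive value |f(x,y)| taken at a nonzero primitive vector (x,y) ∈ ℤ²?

river: ρ → (-12,14,8)
river: ρ → (8,18,-8)
river: ρ → (-8,14,12)
river: ρ → (12,10,-10)
river: ρ → (-10,10,12)
river: ρ → (12,14,-8)
river: ρ → (-8,18,8)
river: ρ → (8,14,-12)
river: ρ → (-12,10,10)
river: ρ → (10,10,-12)
closes: descent 0, river 10
min |a| on river = 8

8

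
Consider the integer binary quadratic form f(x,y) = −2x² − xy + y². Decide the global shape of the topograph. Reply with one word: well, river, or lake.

D = b²−4ac = (-1)² − 4·(-2)·1 = 9
D = 3² is a perfect square ⇒ form factors over ℤ ⇒ lakes

lake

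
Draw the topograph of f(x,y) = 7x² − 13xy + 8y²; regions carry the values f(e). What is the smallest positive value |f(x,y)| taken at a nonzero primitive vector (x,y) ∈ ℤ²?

translate: b→1 (≡-13 mod 14), so (7,-13,8)→(7,1,2)
flip: (7,1,2)→(2,-1,7)
reduced (well bottom): (2,-1,7) with a≤c, −a<b≤a
well minimum = a = 2

2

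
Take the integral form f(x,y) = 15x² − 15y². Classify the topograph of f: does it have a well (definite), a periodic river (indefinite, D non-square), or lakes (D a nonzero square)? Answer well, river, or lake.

D = b²−4ac = 0² − 4·15·(-15) = 900
D = 30² is a perfect square ⇒ form factors over ℤ ⇒ lakes

lake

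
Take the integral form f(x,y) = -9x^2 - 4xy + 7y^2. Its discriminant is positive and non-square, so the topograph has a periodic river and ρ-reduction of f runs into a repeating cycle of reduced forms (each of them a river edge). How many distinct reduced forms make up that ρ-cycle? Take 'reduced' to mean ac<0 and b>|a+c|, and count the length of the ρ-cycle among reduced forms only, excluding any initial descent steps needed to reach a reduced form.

D = 268, ⌊√D⌋ = 16
descent: ρ → (7,4,-9)  [lands on river]
river: ρ → (-9,14,2)
river: ρ → (2,14,-9)
river: ρ → (-9,4,7)
river: ρ → (7,10,-6)
river: ρ → (-6,14,3)
river: ρ → (3,16,-1)
river: ρ → (-1,16,3)
river: ρ → (3,14,-6)
river: ρ → (-6,10,7)
ρ-cycle length = 10 (tail of 1 descent step not counted)

10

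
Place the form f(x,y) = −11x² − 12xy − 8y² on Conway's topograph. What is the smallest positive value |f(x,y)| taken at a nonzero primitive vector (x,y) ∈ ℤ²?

translate: b→-10 (≡12 mod 22), so (11,12,8)→(11,-10,7)
flip: (11,-10,7)→(7,10,11)
translate: b→-4 (≡10 mod 14), so (7,10,11)→(7,-4,8)
reduced (well bottom): (7,-4,8) with a≤c, −a<b≤a
well minimum |f| = |-7| = 7 (negative-definite)

7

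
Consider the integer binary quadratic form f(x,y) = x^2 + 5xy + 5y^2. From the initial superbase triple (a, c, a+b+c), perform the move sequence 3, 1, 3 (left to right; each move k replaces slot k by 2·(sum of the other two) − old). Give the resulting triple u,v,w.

start (1,5,11) = (f(1,0),f(0,1),f(1,1))
replace slot 3: 2·(1+5) − 11 = 1 → (1,5,1)
replace slot 1: 2·(5+1) − 1 = 11 → (11,5,1)
replace slot 3: 2·(11+5) − 1 = 31 → (11,5,31)

11,5,31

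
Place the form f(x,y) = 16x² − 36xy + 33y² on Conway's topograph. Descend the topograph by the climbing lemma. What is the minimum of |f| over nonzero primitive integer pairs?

translate: b→-4 (≡-36 mod 32), so (16,-36,33)→(16,-4,13)
flip: (16,-4,13)→(13,4,16)
reduced (well bottom): (13,4,16) with a≤c, −a<b≤a
well minimum = a = 13

13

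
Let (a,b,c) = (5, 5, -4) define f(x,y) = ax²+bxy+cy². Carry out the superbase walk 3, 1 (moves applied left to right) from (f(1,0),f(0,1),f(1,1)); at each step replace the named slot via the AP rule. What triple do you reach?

start (5,-4,6) = (f(1,0),f(0,1),f(1,1))
replace slot 3: 2·(5+(-4)) − 6 = -4 → (5,-4,-4)
replace slot 1: 2·((-4)+(-4)) − 5 = -21 → (-21,-4,-4)

-21,-4,-4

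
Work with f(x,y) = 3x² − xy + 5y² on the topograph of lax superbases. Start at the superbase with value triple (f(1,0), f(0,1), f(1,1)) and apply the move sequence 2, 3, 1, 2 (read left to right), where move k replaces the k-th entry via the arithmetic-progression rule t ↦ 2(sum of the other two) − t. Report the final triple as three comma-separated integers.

start (3,5,7) = (f(1,0),f(0,1),f(1,1))
replace slot 2: 2·(3+7) − 5 = 15 → (3,15,7)
replace slot 3: 2·(3+15) − 7 = 29 → (3,15,29)
replace slot 1: 2·(15+29) − 3 = 85 → (85,15,29)
replace slot 2: 2·(85+29) − 15 = 213 → (85,213,29)

85,213,29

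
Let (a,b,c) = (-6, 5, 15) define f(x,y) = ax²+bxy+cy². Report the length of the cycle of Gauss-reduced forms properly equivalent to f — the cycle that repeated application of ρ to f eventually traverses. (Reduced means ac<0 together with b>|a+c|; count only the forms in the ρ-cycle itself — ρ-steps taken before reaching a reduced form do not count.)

D = 385, ⌊√D⌋ = 19
descent: ρ → (15,-5,-6)
descent: ρ → (-6,17,4)  [lands on river]
river: ρ → (4,15,-10)
river: ρ → (-10,5,9)
river: ρ → (9,13,-6)
river: ρ → (-6,11,11)
river: ρ → (11,11,-6)
river: ρ → (-6,13,9)
river: ρ → (9,5,-10)
river: ρ → (-10,15,4)
river: ρ → (4,17,-6)
river: ρ → (-6,19,1)
river: ρ → (1,19,-6)
ρ-cycle length = 12 (tail of 2 descent steps not counted)

12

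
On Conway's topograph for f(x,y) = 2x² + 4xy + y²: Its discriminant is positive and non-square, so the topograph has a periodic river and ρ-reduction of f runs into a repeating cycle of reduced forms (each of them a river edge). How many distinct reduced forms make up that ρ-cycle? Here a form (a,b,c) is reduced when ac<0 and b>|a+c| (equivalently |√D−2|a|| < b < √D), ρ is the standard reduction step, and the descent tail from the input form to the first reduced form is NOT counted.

D = 8, ⌊√D⌋ = 2
descent: ρ → (1,2,-1)  [lands on river]
river: ρ → (-1,2,1)
ρ-cycle length = 2 (tail of 1 descent step not counted)

2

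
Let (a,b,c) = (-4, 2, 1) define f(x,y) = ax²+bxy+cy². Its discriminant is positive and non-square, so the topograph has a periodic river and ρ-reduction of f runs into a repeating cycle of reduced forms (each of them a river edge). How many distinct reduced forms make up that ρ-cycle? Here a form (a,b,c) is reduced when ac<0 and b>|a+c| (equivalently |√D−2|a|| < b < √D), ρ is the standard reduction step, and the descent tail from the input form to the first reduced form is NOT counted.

D = 20, ⌊√D⌋ = 4
descent: ρ → (1,4,-1)  [lands on river]
river: ρ → (-1,4,1)
ρ-cycle length = 2 (tail of 1 descent step not counted)

2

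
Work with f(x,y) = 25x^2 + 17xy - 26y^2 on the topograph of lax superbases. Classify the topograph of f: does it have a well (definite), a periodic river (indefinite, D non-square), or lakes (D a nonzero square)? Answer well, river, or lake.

D = b²−4ac = 17² − 4·25·(-26) = 2889
D > 0 non-square ⇒ indefinite ⇒ periodic river

river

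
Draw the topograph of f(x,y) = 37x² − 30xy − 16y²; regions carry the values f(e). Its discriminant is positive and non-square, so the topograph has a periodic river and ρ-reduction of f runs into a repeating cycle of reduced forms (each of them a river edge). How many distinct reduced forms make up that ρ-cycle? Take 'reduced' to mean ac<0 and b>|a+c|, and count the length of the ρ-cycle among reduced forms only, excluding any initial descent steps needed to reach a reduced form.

D = 3268, ⌊√D⌋ = 57
descent: ρ → (-16,30,37)  [lands on river]
river: ρ → (37,44,-9)
river: ρ → (-9,46,32)
river: ρ → (32,18,-23)
river: ρ → (-23,28,27)
river: ρ → (27,26,-24)
river: ρ → (-24,22,29)
river: ρ → (29,36,-17)
river: ρ → (-17,32,33)
river: ρ → (33,34,-16)
ρ-cycle length = 10 (tail of 1 descent step not counted)

10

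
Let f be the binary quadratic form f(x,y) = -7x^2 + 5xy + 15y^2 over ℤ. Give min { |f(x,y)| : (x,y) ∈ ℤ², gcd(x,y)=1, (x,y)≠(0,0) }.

descent: ρ → (15,-5,-7)
descent: ρ → (-7,19,3)  [lands on river]
river: ρ → (3,17,-13)
river: ρ → (-13,9,7)
river: ρ → (7,19,-3)
river: ρ → (-3,17,13)
river: ρ → (13,9,-7)
closes: descent 2, river 6
min |a| on river = 3

3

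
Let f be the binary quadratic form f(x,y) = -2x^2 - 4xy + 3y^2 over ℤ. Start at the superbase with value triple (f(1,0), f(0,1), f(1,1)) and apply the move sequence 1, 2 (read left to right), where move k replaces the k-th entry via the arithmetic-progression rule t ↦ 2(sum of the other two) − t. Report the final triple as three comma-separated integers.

start (-2,3,-3) = (f(1,0),f(0,1),f(1,1))
replace slot 1: 2·(3+(-3)) − (-2) = 2 → (2,3,-3)
replace slot 2: 2·(2+(-3)) − 3 = -5 → (2,-5,-3)

2,-5,-3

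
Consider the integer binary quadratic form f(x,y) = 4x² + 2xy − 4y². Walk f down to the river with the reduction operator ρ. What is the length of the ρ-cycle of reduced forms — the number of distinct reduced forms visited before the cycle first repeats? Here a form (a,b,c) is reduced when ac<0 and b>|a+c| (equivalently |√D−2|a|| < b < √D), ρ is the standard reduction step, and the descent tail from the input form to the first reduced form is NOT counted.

D = 68, ⌊√D⌋ = 8
river: ρ → (-4,6,2)
river: ρ → (2,6,-4)
river: ρ → (-4,2,4)
river: ρ → (4,6,-2)
river: ρ → (-2,6,4)
river: ρ → (4,2,-4)
ρ-cycle length = 6 (tail of 0 descent steps not counted)

6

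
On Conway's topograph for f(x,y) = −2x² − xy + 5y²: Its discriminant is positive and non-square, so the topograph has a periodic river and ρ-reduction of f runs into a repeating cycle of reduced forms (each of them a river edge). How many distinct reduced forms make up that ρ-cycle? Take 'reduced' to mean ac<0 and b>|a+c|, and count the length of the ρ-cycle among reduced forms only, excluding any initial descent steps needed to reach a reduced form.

D = 41, ⌊√D⌋ = 6
descent: ρ → (5,1,-2)
descent: ρ → (-2,3,4)  [lands on river]
river: ρ → (4,5,-1)
river: ρ → (-1,5,4)
river: ρ → (4,3,-2)
river: ρ → (-2,5,2)
river: ρ → (2,3,-4)
river: ρ → (-4,5,1)
river: ρ → (1,5,-4)
river: ρ → (-4,3,2)
river: ρ → (2,5,-2)
ρ-cycle length = 10 (tail of 2 descent steps not counted)

10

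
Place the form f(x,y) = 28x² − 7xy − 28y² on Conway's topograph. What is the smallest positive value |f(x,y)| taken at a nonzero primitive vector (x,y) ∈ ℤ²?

descent: ρ → (-28,7,28)  [lands on river]
river: ρ → (28,49,-7)
river: ρ → (-7,49,28)
river: ρ → (28,7,-28)
river: ρ → (-28,49,7)
river: ρ → (7,49,-28)
closes: descent 1, river 6
min |a| on river = 7

7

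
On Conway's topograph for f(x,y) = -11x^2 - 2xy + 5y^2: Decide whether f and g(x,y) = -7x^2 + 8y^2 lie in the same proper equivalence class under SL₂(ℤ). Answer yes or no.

D₁ = 224, D₂ = 224
river cycle of f (length 4): (5, 12, -4), (-4, 12, 5), (5, 8, -8), (-8, 8, 5)
river cycle of g (length 2): (-7, 14, 1), (1, 14, -7)
cycles differ ⇒ inequivalent

no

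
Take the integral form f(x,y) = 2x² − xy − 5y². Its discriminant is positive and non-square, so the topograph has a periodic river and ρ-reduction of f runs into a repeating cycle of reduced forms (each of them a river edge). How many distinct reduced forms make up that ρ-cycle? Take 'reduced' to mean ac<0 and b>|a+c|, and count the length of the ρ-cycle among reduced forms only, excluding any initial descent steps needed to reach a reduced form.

D = 41, ⌊√D⌋ = 6
descent: ρ → (-5,1,2)
descent: ρ → (2,3,-4)  [lands on river]
river: ρ → (-4,5,1)
river: ρ → (1,5,-4)
river: ρ → (-4,3,2)
river: ρ → (2,5,-2)
river: ρ → (-2,3,4)
river: ρ → (4,5,-1)
river: ρ → (-1,5,4)
river: ρ → (4,3,-2)
river: ρ → (-2,5,2)
ρ-cycle length = 10 (tail of 2 descent steps not counted)

10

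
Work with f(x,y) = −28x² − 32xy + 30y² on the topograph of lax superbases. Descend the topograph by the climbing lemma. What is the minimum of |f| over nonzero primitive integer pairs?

descent: ρ → (30,32,-28)  [lands on river]
river: ρ → (-28,24,34)
river: ρ → (34,44,-18)
river: ρ → (-18,64,4)
river: ρ → (4,64,-18)
river: ρ → (-18,44,34)
river: ρ → (34,24,-28)
river: ρ → (-28,32,30)
river: ρ → (30,28,-30)
river: ρ → (-30,32,28)
river: ρ → (28,24,-34)
river: ρ → (-34,44,18)
river: ρ → (18,64,-4)
river: ρ → (-4,64,18)
river: ρ → (18,44,-34)
river: ρ → (-34,24,28)
river: ρ → (28,32,-30)
river: ρ → (-30,28,30)
closes: descent 1, river 18
min |a| on river = 4

4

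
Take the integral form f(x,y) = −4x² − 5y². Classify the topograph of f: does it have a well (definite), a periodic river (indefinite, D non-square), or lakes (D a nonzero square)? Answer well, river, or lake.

D = b²−4ac = 0² − 4·(-4)·(-5) = -80
D < 0 ⇒ definite ⇒ every region one sign ⇒ single well

well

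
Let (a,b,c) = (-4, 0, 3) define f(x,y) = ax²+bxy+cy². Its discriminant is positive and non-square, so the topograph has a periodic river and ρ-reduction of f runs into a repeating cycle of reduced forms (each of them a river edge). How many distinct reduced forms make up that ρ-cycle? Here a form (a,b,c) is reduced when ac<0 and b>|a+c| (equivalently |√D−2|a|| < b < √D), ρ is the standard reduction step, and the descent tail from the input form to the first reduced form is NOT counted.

D = 48, ⌊√D⌋ = 6
descent: ρ → (3,6,-1)  [lands on river]
river: ρ → (-1,6,3)
ρ-cycle length = 2 (tail of 1 descent step not counted)

2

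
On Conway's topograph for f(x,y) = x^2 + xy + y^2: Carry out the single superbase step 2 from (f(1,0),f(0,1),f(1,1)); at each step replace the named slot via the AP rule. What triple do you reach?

start (1,1,3) = (f(1,0),f(0,1),f(1,1))
replace slot 2: 2·(1+3) − 1 = 7 → (1,7,3)

1,7,3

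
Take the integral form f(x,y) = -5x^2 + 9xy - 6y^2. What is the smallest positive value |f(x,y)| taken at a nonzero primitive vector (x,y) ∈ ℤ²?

translate: b→1 (≡-9 mod 10), so (5,-9,6)→(5,1,2)
flip: (5,1,2)→(2,-1,5)
reduced (well bottom): (2,-1,5) with a≤c, −a<b≤a
well minimum |f| = |-2| = 2 (negative-definite)

2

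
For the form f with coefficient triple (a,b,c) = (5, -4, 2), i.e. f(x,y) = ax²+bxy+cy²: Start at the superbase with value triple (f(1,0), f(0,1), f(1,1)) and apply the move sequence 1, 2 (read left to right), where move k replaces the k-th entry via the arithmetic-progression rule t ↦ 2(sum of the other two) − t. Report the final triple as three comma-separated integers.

start (5,2,3) = (f(1,0),f(0,1),f(1,1))
replace slot 1: 2·(2+3) − 5 = 5 → (5,2,3)
replace slot 2: 2·(5+3) − 2 = 14 → (5,14,3)

5,14,3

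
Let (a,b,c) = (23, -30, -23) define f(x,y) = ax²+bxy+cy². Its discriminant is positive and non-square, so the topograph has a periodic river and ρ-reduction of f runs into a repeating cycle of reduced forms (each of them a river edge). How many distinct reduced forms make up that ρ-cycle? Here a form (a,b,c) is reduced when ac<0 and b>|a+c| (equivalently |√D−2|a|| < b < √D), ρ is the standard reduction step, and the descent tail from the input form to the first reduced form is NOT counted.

D = 3016, ⌊√D⌋ = 54
descent: ρ → (-23,30,23)  [lands on river]
river: ρ → (23,16,-30)
river: ρ → (-30,44,9)
river: ρ → (9,46,-25)
river: ρ → (-25,54,1)
river: ρ → (1,54,-25)
river: ρ → (-25,46,9)
river: ρ → (9,44,-30)
river: ρ → (-30,16,23)
river: ρ → (23,30,-23)
river: ρ → (-23,16,30)
river: ρ → (30,44,-9)
river: ρ → (-9,46,25)
river: ρ → (25,54,-1)
river: ρ → (-1,54,25)
river: ρ → (25,46,-9)
river: ρ → (-9,44,30)
river: ρ → (30,16,-23)
ρ-cycle length = 18 (tail of 1 descent step not counted)

18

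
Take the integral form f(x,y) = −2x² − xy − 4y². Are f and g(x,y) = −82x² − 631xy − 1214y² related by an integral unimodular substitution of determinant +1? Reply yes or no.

D₁ = -31, D₂ = -31
f is negative-definite; reduce −f:
−f: reduced (well bottom): (2,1,4) with a≤c, −a<b≤a
flip sign back: reduced form of f is (-2,-1,-4)
g is negative-definite; reduce −g:
−g: translate: b→-25 (≡631 mod 164), so (82,631,1214)→(82,-25,2)
−g: flip: (82,-25,2)→(2,25,82)
−g: translate: b→1 (≡25 mod 4), so (2,25,82)→(2,1,4)
−g: reduced (well bottom): (2,1,4) with a≤c, −a<b≤a
flip sign back: reduced form of g is (-2,-1,-4)
reduced forms (-2, -1, -4) vs (-2, -1, -4) ⇒ equivalent

yes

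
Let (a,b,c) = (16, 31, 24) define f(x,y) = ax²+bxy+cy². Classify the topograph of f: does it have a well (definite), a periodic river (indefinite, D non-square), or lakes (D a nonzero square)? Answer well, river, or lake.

D = b²−4ac = 31² − 4·16·24 = -575
D < 0 ⇒ definite ⇒ every region one sign ⇒ single well

well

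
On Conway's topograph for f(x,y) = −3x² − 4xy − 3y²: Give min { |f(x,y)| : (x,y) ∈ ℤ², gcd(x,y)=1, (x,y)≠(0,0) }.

translate: b→-2 (≡4 mod 6), so (3,4,3)→(3,-2,2)
flip: (3,-2,2)→(2,2,3)
reduced (well bottom): (2,2,3) with a≤c, −a<b≤a
well minimum |f| = |-2| = 2 (negative-definite)

2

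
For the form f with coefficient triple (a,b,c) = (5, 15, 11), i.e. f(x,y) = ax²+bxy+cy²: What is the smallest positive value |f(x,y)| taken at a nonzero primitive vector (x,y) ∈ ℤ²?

descent: ρ → (11,7,1)
descent: ρ → (1,1,-1)  [lands on river]
river: ρ → (-1,1,1)
closes: descent 2, river 2
min |a| on river = 1

1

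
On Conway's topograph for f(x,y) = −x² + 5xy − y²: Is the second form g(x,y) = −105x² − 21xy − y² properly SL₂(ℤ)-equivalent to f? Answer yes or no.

D₁ = 21, D₂ = 21
river cycle of f (length 2): (-1, 3, 3), (3, 3, -1)
river cycle of g (length 2): (-1, 3, 3), (3, 3, -1)
cycles coincide ⇒ equivalent

yes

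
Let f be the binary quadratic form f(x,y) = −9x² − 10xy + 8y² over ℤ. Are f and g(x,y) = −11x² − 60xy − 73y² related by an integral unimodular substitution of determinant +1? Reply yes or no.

D₁ = 388, D₂ = 388
river cycle of f (length 22): (8, 10, -9), (-9, 8, 9), (9, 10, -8), (-8, 6, 11), (11, 16, -3), (-3, 14, 16), (16, 18, -1), (-1, 18, 16), (16, 14, -3), (-3, 16, 11), … (12 more)
river cycle of g (length 22): (-11, 6, 8), (8, 10, -9), (-9, 8, 9), (9, 10, -8), (-8, 6, 11), (11, 16, -3), (-3, 14, 16), (16, 18, -1), (-1, 18, 16), (16, 14, -3), … (12 more)
cycles coincide ⇒ equivalent

yes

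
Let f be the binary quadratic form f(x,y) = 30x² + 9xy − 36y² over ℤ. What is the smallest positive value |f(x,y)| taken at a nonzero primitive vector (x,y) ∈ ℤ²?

river: ρ → (-36,63,3)
river: ρ → (3,63,-36)
river: ρ → (-36,9,30)
river: ρ → (30,51,-15)
river: ρ → (-15,39,48)
river: ρ → (48,57,-6)
river: ρ → (-6,63,18)
river: ρ → (18,45,-33)
river: ρ → (-33,21,30)
river: ρ → (30,39,-24)
river: ρ → (-24,57,12)
river: ρ → (12,63,-9)
river: ρ → (-9,63,12)
river: ρ → (12,57,-24)
river: ρ → (-24,39,30)
river: ρ → (30,21,-33)
river: ρ → (-33,45,18)
river: ρ → (18,63,-6)
river: ρ → (-6,57,48)
river: ρ → (48,39,-15)
river: ρ → (-15,51,30)
river: ρ → (30,9,-36)
closes: descent 0, river 22
min |a| on river = 3

3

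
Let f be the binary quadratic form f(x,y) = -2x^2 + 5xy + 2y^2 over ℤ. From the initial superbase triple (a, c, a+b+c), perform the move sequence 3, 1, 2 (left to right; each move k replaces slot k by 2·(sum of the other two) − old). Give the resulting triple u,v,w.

start (-2,2,5) = (f(1,0),f(0,1),f(1,1))
replace slot 3: 2·((-2)+2) − 5 = -5 → (-2,2,-5)
replace slot 1: 2·(2+(-5)) − (-2) = -4 → (-4,2,-5)
replace slot 2: 2·((-4)+(-5)) − 2 = -20 → (-4,-20,-5)

-4,-20,-5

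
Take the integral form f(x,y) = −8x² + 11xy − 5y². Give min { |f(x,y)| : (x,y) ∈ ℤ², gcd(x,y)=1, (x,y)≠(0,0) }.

translate: b→5 (≡-11 mod 16), so (8,-11,5)→(8,5,2)
flip: (8,5,2)→(2,-5,8)
translate: b→-1 (≡-5 mod 4), so (2,-5,8)→(2,-1,5)
reduced (well bottom): (2,-1,5) with a≤c, −a<b≤a
well minimum |f| = |-2| = 2 (negative-definite)

2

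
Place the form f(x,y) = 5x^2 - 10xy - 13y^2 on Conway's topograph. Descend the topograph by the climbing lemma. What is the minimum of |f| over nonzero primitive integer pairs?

descent: ρ → (-13,10,5)  [lands on river]
river: ρ → (5,10,-13)
river: ρ → (-13,16,2)
river: ρ → (2,16,-13)
closes: descent 1, river 4
min |a| on river = 2

2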